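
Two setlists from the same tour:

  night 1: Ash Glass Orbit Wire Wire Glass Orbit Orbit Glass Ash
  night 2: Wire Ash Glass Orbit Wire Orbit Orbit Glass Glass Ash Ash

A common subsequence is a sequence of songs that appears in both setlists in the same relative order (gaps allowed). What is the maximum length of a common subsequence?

Pick Ash [1,2]; then Glass [2,3]; then Orbit [3,4]; then Wire [5,5]; then Orbit [7,6]; then Orbit [8,7]; then Glass [9,9]; then Ash [10,11]; all 8 songs appear in both, in order. dp[10][11] = 8 confirms this is the maximum.

8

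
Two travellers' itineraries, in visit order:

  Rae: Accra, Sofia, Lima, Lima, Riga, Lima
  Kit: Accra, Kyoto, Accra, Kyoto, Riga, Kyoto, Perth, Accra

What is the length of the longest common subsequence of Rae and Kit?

2

Taking Accra (Rae #1, Kit #3) → Riga (Rae #5, Kit #5) gives a common subsequence of length 2, and the DP table's final entry dp[6][8] is also 2, so no common subsequence is longer.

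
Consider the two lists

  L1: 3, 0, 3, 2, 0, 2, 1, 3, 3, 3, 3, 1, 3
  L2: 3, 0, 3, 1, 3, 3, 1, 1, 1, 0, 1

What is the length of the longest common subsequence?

Pick 3 (L1 #1, L2 #1) → 0 (L1 #2, L2 #2) → 3 (L1 #3, L2 #3) → 1 (L1 #7, L2 #4) → 3 (L1 #8, L2 #5) → 3 (L1 #9, L2 #6) → 1 (L1 #12, L2 #11); all 7 values appear in both, in order, and the DP table's final entry dp[13][11] is also 7, so no common subsequence is longer.

7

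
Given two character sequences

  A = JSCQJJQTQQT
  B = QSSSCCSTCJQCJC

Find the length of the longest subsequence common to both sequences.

Match S [2,7], then C [3,9], then Q [4,11], then J [5,13] — 4 characters in the same relative order in both, and the DP table's final entry dp[11][14] is also 4, so no common subsequence is longer.

4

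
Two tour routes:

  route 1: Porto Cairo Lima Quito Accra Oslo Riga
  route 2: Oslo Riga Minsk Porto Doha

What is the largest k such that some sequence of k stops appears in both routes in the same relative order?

One common subsequence of length 2: Oslo at route 1[6]=route 2[1], then Riga at route 1[7]=route 2[2], and the DP table's final entry dp[7][5] is also 2, so no common subsequence is longer.

2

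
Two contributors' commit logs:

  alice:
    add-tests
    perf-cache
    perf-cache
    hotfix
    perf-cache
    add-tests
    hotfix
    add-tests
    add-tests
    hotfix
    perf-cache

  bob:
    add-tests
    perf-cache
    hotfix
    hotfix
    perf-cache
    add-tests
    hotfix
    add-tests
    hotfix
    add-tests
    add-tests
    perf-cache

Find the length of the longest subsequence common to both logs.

9

Pick add-tests (alice #1, bob #1), then perf-cache (alice #2, bob #2), then perf-cache (alice #3, bob #5), then hotfix (alice #4, bob #7), then add-tests (alice #6, bob #8), then hotfix (alice #7, bob #9), then add-tests (alice #8, bob #10), then add-tests (alice #9, bob #11), then perf-cache (alice #11, bob #12); all 9 commits appear in both, in order. The LCS DP gives dp[11][12] = 9, so this is optimal.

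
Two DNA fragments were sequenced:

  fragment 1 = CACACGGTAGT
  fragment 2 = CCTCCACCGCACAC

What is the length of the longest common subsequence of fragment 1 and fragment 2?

6

Pick C [1,5], A [2,6], C [3,10], A [4,11], C [5,12], A [9,13]; all 6 bases appear in both, in order, and the DP table's final entry dp[11][14] is also 6, so no common subsequence is longer.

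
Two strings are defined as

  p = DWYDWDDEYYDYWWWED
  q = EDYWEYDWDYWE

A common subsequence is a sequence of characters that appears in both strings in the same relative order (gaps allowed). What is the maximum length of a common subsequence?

9

Pick D [1,2]; then W [2,4]; then Y [3,6]; then D [4,7]; then W [5,8]; then D [11,9]; then Y [12,10]; then W [15,11]; then E [16,12]; all 9 characters appear in both, in order. Since dp[17][12] = 9, nothing longer is possible.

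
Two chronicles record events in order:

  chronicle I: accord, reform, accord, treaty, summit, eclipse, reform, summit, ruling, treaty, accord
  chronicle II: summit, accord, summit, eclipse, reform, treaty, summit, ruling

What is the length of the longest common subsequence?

Pick accord at chronicle I[3]=chronicle II[2]; then summit at chronicle I[5]=chronicle II[3]; then eclipse at chronicle I[6]=chronicle II[4]; then reform at chronicle I[7]=chronicle II[5]; then summit at chronicle I[8]=chronicle II[7]; then ruling at chronicle I[9]=chronicle II[8]; all 6 events appear in both, in order. dp[11][8] = 6 confirms this is the maximum.

6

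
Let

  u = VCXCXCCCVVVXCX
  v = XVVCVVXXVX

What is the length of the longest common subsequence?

Pick V (u #1, v #3); then C (u #2, v #4); then X (u #3, v #7); then X (u #5, v #8); then V (u #11, v #9); then X (u #14, v #10); all 6 characters appear in both, in order, and the DP table's final entry dp[14][10] is also 6, so no common subsequence is longer.

6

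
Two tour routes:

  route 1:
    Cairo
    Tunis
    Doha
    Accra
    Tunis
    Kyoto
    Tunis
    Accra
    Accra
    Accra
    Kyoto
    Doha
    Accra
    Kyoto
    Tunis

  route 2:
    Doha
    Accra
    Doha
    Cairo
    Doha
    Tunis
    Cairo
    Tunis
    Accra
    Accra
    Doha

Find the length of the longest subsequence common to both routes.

Match Cairo (route 1 #1, route 2 #4); then Doha (route 1 #3, route 2 #5); then Tunis (route 1 #5, route 2 #6); then Tunis (route 1 #7, route 2 #8); then Accra (route 1 #9, route 2 #9); then Accra (route 1 #10, route 2 #10); then Doha (route 1 #12, route 2 #11) — 7 stops in the same relative order in both. Since dp[15][11] = 7, nothing longer is possible.

7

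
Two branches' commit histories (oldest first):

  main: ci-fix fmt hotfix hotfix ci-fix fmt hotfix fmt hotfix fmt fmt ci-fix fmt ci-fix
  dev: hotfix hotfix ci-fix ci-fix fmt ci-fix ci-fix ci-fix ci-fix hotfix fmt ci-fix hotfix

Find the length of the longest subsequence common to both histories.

7

One common subsequence of length 7: hotfix at main[3]=dev[1]; then hotfix at main[4]=dev[2]; then ci-fix at main[5]=dev[4]; then fmt at main[6]=dev[5]; then hotfix at main[7]=dev[10]; then fmt at main[8]=dev[11]; then hotfix at main[9]=dev[13]. dp[14][13] = 7 confirms this is the maximum.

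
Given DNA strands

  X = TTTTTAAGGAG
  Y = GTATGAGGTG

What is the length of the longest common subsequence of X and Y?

6

Taking T at X[1]=Y[2], then T at X[2]=Y[4], then A at X[7]=Y[6], then G at X[8]=Y[7], then G at X[9]=Y[8], then G at X[11]=Y[10] gives a common subsequence of length 6. dp[11][10] = 6 confirms this is the maximum.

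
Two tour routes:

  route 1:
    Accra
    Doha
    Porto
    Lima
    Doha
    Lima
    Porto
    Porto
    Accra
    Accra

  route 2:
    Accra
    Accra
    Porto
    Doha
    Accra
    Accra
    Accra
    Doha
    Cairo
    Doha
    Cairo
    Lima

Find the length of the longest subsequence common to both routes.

5

One common subsequence of length 5: Accra [1,2] → Porto [3,3] → Doha [5,4] → Accra [9,6] → Accra [10,7], and the DP table's final entry dp[10][12] is also 5, so no common subsequence is longer.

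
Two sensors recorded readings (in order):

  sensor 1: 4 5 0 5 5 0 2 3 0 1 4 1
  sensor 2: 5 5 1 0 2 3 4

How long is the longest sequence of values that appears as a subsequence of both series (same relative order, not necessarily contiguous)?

6

Let dp[i][j] be the LCS length of the first i values of sensor 1 and the first j values of sensor 2. dp[i][j] = dp[i-1][j-1]+1 when the i-th and j-th values match, else max(dp[i-1][j], dp[i][j-1]).
    ·  5  5  1  0  2  3  4
 ·  0  0  0  0  0  0  0  0
 4  0  0  0  0  0  0  0  1
 5  0  1  1  1  1  1  1  1
 0  0  1  1  1  2  2  2  2
 5  0  1  2  2  2  2  2  2
 5  0  1  2  2  2  2  2  2
 0  0  1  2  2  3  3  3  3
 2  0  1  2  2  3  4  4  4
 3  0  1  2  2  3  4  5  5
 0  0  1  2  2  3  4  5  5
 1  0  1  2  3  3  4  5  5
 4  0  1  2  3  3  4  5  6
 1  0  1  2  3  3  4  5  6
dp[12][7] = 6. One LCS (by backtracking along matches): 5, 5, 0, 2, 3, 4.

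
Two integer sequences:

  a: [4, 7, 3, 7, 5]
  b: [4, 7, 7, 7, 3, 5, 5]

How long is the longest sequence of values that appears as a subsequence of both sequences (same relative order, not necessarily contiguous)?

Let dp[i][j] be the LCS length of the first i values of a and the first j values of b. dp[i][j] = dp[i-1][j-1]+1 when the i-th and j-th values match, else max(dp[i-1][j], dp[i][j-1]).
    ·  4  7  7  7  3  5  5
 ·  0  0  0  0  0  0  0  0
 4  0  1  1  1  1  1  1  1
 7  0  1  2  2  2  2  2  2
 3  0  1  2  2  2  3  3  3
 7  0  1  2  3  3  3  3  3
 5  0  1  2  3  3  3  4  4
dp[5][7] = 4. One LCS (by backtracking along matches): 4, 7, 3, 5.

4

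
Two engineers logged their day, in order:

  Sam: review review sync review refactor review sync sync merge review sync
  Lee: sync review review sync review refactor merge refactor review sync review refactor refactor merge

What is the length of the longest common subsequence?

One common subsequence of length 8: review (Sam #1, Lee #2), then review (Sam #2, Lee #3), then sync (Sam #3, Lee #4), then review (Sam #4, Lee #5), then refactor (Sam #5, Lee #8), then review (Sam #6, Lee #9), then sync (Sam #7, Lee #10), then merge (Sam #9, Lee #14). dp[11][14] = 8 confirms this is the maximum.

8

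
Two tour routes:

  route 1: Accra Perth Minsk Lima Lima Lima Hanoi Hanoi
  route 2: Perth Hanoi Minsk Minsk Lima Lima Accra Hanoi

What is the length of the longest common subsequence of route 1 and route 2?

5

Match Perth [2,1], Minsk [3,4], Lima [4,5], Lima [5,6], Hanoi [8,8] — 5 stops in the same relative order in both, and the DP table's final entry dp[8][8] is also 5, so no common subsequence is longer.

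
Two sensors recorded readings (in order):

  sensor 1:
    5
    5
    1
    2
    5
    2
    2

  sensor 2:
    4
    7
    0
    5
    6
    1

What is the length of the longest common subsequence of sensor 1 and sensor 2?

2

Let dp[i][j] be the LCS length of the first i values of sensor 1 and the first j values of sensor 2. dp[i][j] = dp[i-1][j-1]+1 when the i-th and j-th values match, else max(dp[i-1][j], dp[i][j-1]).
    ·  4  7  0  5  6  1
 ·  0  0  0  0  0  0  0
 5  0  0  0  0  1  1  1
 5  0  0  0  0  1  1  1
 1  0  0  0  0  1  1  2
 2  0  0  0  0  1  1  2
 5  0  0  0  0  1  1  2
 2  0  0  0  0  1  1  2
 2  0  0  0  0  1  1  2
dp[7][6] = 2. One LCS (by backtracking along matches): 5, 1.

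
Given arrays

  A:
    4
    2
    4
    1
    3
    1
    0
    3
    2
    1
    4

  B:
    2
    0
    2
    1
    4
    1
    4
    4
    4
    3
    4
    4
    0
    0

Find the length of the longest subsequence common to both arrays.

Taking 2 (A #2, B #3), 4 (A #3, B #5), 1 (A #4, B #6), 3 (A #5, B #10), 0 (A #7, B #14) gives a common subsequence of length 5. dp[11][14] = 5 confirms this is the maximum.

5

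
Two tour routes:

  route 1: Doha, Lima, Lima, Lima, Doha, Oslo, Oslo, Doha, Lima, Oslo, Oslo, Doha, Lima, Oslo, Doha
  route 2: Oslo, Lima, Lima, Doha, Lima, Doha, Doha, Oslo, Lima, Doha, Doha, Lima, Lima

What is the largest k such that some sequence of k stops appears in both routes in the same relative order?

Match Lima at route 1[2]=route 2[2], then Lima at route 1[3]=route 2[3], then Lima at route 1[4]=route 2[5], then Doha at route 1[5]=route 2[7], then Oslo at route 1[6]=route 2[8], then Doha at route 1[8]=route 2[11], then Lima at route 1[9]=route 2[12], then Lima at route 1[13]=route 2[13] — 8 stops in the same relative order in both. The LCS DP gives dp[15][13] = 8, so this is optimal.

8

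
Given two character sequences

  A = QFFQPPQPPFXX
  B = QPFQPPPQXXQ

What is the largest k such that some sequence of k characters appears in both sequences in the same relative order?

8

One common subsequence of length 8: Q (A #1, B #1) → F (A #3, B #3) → Q (A #4, B #4) → P (A #5, B #6) → P (A #6, B #7) → Q (A #7, B #8) → X (A #11, B #9) → X (A #12, B #10). The LCS DP gives dp[12][11] = 8, so this is optimal.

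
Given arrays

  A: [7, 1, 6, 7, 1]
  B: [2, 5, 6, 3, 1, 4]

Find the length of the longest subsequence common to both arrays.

Let dp[i][j] be the LCS length of the first i values of A and the first j values of B. dp[i][j] = dp[i-1][j-1]+1 when the i-th and j-th values match, else max(dp[i-1][j], dp[i][j-1]).
    ·  2  5  6  3  1  4
 ·  0  0  0  0  0  0  0
 7  0  0  0  0  0  0  0
 1  0  0  0  0  0  1  1
 6  0  0  0  1  1  1  1
 7  0  0  0  1  1  1  1
 1  0  0  0  1  1  2  2
dp[5][6] = 2. One LCS (by backtracking along matches): 6, 1.

2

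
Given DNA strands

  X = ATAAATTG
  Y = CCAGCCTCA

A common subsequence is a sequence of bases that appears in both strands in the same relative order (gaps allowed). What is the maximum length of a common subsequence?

3

Match A [1,3], then T [2,7], then A [5,9] — 3 bases in the same relative order in both. dp[8][9] = 3 confirms this is the maximum.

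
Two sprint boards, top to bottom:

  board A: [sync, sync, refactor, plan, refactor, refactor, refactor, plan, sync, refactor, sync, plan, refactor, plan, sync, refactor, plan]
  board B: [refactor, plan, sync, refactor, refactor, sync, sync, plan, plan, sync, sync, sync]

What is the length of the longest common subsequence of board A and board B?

9

Pick refactor (board A #3, board B #1); then plan (board A #4, board B #2); then refactor (board A #6, board B #4); then refactor (board A #7, board B #5); then sync (board A #9, board B #6); then sync (board A #11, board B #7); then plan (board A #12, board B #8); then plan (board A #14, board B #9); then sync (board A #15, board B #12); all 9 tasks appear in both, in order. Since dp[17][12] = 9, nothing longer is possible.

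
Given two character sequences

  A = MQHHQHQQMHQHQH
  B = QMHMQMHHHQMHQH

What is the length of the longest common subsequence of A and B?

10

Match M [1,4] → Q [2,5] → H [3,7] → H [4,8] → H [6,9] → Q [8,10] → M [9,11] → H [12,12] → Q [13,13] → H [14,14] — 10 characters in the same relative order in both. Since dp[14][14] = 10, nothing longer is possible.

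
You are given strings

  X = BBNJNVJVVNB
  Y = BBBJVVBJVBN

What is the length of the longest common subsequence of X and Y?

Match B at X[1]=Y[2], B at X[2]=Y[3], J at X[4]=Y[4], V at X[6]=Y[6], J at X[7]=Y[8], V at X[8]=Y[9], N at X[10]=Y[11] — 7 characters in the same relative order in both. The LCS DP gives dp[11][11] = 7, so this is optimal.

7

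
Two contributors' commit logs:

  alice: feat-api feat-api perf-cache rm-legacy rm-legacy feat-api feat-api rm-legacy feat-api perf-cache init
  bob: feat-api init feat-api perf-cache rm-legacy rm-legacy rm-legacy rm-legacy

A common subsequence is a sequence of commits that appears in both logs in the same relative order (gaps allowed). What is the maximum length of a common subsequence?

One common subsequence of length 6: feat-api (alice #1, bob #1) → feat-api (alice #2, bob #3) → perf-cache (alice #3, bob #4) → rm-legacy (alice #4, bob #6) → rm-legacy (alice #5, bob #7) → rm-legacy (alice #8, bob #8). The LCS DP gives dp[11][8] = 6, so this is optimal.

6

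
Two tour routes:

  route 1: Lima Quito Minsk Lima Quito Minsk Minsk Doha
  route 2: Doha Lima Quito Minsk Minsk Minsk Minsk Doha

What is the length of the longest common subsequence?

One common subsequence of length 6: Lima [1,2], Quito [2,3], Minsk [3,5], Minsk [6,6], Minsk [7,7], Doha [8,8]. Since dp[8][8] = 6, nothing longer is possible.

6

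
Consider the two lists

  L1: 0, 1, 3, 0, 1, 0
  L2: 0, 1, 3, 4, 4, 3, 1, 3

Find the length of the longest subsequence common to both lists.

Let dp[i][j] be the LCS length of the first i values of L1 and the first j values of L2. dp[i][j] = dp[i-1][j-1]+1 when the i-th and j-th values match, else max(dp[i-1][j], dp[i][j-1]).
    ·  0  1  3  4  4  3  1  3
 ·  0  0  0  0  0  0  0  0  0
 0  0  1  1  1  1  1  1  1  1
 1  0  1  2  2  2  2  2  2  2
 3  0  1  2  3  3  3  3  3  3
 0  0  1  2  3  3  3  3  3  3
 1  0  1  2  3  3  3  3  4  4
 0  0  1  2  3  3  3  3  4  4
dp[6][8] = 4. One LCS (by backtracking along matches): 0, 1, 3, 1.

4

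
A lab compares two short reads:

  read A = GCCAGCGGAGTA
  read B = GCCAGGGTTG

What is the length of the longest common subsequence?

8

Let dp[i][j] be the LCS length of the first i bases of read A and the first j bases of read B. dp[i][j] = dp[i-1][j-1]+1 when the i-th and j-th bases match, else max(dp[i-1][j], dp[i][j-1]).
    ·  G  C  C  A  G  G  G  T  T  G
 ·  0  0  0  0  0  0  0  0  0  0  0
 G  0  1  1  1  1  1  1  1  1  1  1
 C  0  1  2  2  2  2  2  2  2  2  2
 C  0  1  2  3  3  3  3  3  3  3  3
 A  0  1  2  3  4  4  4  4  4  4  4
 G  0  1  2  3  4  5  5  5  5  5  5
 C  0  1  2  3  4  5  5  5  5  5  5
 G  0  1  2  3  4  5  6  6  6  6  6
 G  0  1  2  3  4  5  6  7  7  7  7
 A  0  1  2  3  4  5  6  7  7  7  7
 G  0  1  2  3  4  5  6  7  7  7  8
 T  0  1  2  3  4  5  6  7  8  8  8
 A  0  1  2  3  4  5  6  7  8  8  8
dp[12][10] = 8. One LCS (by backtracking along matches): GCCAGGGG.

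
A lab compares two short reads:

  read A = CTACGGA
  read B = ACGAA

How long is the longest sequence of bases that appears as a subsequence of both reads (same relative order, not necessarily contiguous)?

Let dp[i][j] be the LCS length of the first i bases of read A and the first j bases of read B. dp[i][j] = dp[i-1][j-1]+1 when the i-th and j-th bases match, else max(dp[i-1][j], dp[i][j-1]).
    ·  A  C  G  A  A
 ·  0  0  0  0  0  0
 C  0  0  1  1  1  1
 T  0  0  1  1  1  1
 A  0  1  1  1  2  2
 C  0  1  2  2  2  2
 G  0  1  2  3  3  3
 G  0  1  2  3  3  3
 A  0  1  2  3  4  4
dp[7][5] = 4. One LCS (by backtracking along matches): ACGA.

4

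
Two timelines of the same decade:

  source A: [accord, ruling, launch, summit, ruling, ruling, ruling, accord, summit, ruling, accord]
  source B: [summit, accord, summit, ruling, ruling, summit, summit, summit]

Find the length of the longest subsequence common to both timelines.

5

Match accord [1,2]; then summit [4,3]; then ruling [5,4]; then ruling [6,5]; then summit [9,8] — 5 events in the same relative order in both. The LCS DP gives dp[11][8] = 5, so this is optimal.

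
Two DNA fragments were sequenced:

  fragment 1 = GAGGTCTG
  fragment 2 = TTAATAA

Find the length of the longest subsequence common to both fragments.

Pick A [2,4]; then T [5,5]; all 2 bases appear in both, in order. dp[8][7] = 2 confirms this is the maximum.

2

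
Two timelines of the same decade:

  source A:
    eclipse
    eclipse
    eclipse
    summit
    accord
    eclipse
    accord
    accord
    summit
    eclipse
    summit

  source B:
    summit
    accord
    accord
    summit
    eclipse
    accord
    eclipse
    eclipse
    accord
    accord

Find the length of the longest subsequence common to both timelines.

Pick eclipse [1,5]; then eclipse [3,7]; then eclipse [6,8]; then accord [7,9]; then accord [8,10]; all 5 events appear in both, in order. Since dp[11][10] = 5, nothing longer is possible.

5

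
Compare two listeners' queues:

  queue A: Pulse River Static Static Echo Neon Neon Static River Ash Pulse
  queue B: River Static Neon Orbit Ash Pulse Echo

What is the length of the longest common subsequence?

One common subsequence of length 5: River at queue A[2]=queue B[1], Static at queue A[4]=queue B[2], Neon at queue A[6]=queue B[3], Ash at queue A[10]=queue B[5], Pulse at queue A[11]=queue B[6]. The LCS DP gives dp[11][7] = 5, so this is optimal.

5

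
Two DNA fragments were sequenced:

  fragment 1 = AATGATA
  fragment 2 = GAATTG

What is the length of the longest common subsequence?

4

One common subsequence of length 4: A at fragment 1[1]=fragment 2[2], then A at fragment 1[2]=fragment 2[3], then T at fragment 1[3]=fragment 2[5], then G at fragment 1[4]=fragment 2[6], and the DP table's final entry dp[7][6] is also 4, so no common subsequence is longer.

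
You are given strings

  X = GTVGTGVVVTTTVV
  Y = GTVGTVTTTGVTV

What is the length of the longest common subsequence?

11

Pick G [1,1], then T [2,2], then V [3,3], then G [4,4], then T [5,5], then V [9,6], then T [10,7], then T [11,8], then T [12,9], then V [13,11], then V [14,13]; all 11 characters appear in both, in order. Since dp[14][13] = 11, nothing longer is possible.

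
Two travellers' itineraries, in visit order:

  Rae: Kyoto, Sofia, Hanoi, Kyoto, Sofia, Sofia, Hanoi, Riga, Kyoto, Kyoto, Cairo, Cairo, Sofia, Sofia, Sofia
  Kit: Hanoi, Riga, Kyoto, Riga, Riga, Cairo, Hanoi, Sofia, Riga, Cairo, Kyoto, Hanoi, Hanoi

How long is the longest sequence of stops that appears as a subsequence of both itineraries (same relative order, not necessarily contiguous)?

Match Kyoto (Rae #1, Kit #3); then Hanoi (Rae #3, Kit #7); then Sofia (Rae #6, Kit #8); then Riga (Rae #8, Kit #9); then Kyoto (Rae #9, Kit #11) — 5 stops in the same relative order in both, and the DP table's final entry dp[15][13] is also 5, so no common subsequence is longer.

5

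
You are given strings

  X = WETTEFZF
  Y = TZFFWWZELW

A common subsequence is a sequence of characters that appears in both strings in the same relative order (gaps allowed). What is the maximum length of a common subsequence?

Pick T (X #3, Y #1); then F (X #6, Y #4); then Z (X #7, Y #7); all 3 characters appear in both, in order, and the DP table's final entry dp[8][10] is also 3, so no common subsequence is longer.

3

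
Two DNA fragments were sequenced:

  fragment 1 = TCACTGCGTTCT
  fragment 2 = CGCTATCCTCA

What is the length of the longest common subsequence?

Let dp[i][j] be the LCS length of the first i bases of fragment 1 and the first j bases of fragment 2. dp[i][j] = dp[i-1][j-1]+1 when the i-th and j-th bases match, else max(dp[i-1][j], dp[i][j-1]).
    ·  C  G  C  T  A  T  C  C  T  C  A
 ·  0  0  0  0  0  0  0  0  0  0  0  0
 T  0  0  0  0  1  1  1  1  1  1  1  1
 C  0  1  1  1  1  1  1  2  2  2  2  2
 A  0  1  1  1  1  2  2  2  2  2  2  3
 C  0  1  1  2  2  2  2  3  3  3  3  3
 T  0  1  1  2  3  3  3  3  3  4  4  4
 G  0  1  2  2  3  3  3  3  3  4  4  4
 C  0  1  2  3  3  3  3  4  4  4  5  5
 G  0  1  2  3  3  3  3  4  4  4  5  5
 T  0  1  2  3  4  4  4  4  4  5  5  5
 T  0  1  2  3  4  4  5  5  5  5  5  5
 C  0  1  2  3  4  4  5  6  6  6  6  6
 T  0  1  2  3  4  4  5  6  6  7  7  7
dp[12][11] = 7. One LCS (by backtracking along matches): CGCTTCT.

7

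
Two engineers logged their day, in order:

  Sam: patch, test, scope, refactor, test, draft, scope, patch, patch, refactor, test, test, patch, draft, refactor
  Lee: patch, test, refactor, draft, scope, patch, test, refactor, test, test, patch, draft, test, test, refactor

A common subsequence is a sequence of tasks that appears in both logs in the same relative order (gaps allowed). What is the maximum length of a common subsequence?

Pick patch (Sam #1, Lee #1), then test (Sam #2, Lee #2), then refactor (Sam #4, Lee #3), then draft (Sam #6, Lee #4), then scope (Sam #7, Lee #5), then patch (Sam #8, Lee #6), then refactor (Sam #10, Lee #8), then test (Sam #11, Lee #9), then test (Sam #12, Lee #10), then patch (Sam #13, Lee #11), then draft (Sam #14, Lee #12), then refactor (Sam #15, Lee #15); all 12 tasks appear in both, in order. dp[15][15] = 12 confirms this is the maximum.

12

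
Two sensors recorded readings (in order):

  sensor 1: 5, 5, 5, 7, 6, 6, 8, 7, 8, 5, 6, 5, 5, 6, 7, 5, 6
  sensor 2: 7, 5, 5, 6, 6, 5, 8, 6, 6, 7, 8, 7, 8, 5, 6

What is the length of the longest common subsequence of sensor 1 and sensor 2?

Pick 5 [1,2], then 5 [2,3], then 5 [3,6], then 6 [5,8], then 6 [6,9], then 8 [7,11], then 7 [8,12], then 8 [9,13], then 5 [16,14], then 6 [17,15]; all 10 values appear in both, in order, and the DP table's final entry dp[17][15] is also 10, so no common subsequence is longer.

10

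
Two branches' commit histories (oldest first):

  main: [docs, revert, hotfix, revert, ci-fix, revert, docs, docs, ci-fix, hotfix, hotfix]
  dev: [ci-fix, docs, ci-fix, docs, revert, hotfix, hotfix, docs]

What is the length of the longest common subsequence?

5

One common subsequence of length 5: docs [1,2], then ci-fix [5,3], then revert [6,5], then hotfix [10,6], then hotfix [11,7]. Since dp[11][8] = 5, nothing longer is possible.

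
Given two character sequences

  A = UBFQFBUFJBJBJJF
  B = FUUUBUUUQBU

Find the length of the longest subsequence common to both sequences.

5

Taking U [1,4]; then B [2,5]; then Q [4,9]; then B [6,10]; then U [7,11] gives a common subsequence of length 5, and the DP table's final entry dp[15][11] is also 5, so no common subsequence is longer.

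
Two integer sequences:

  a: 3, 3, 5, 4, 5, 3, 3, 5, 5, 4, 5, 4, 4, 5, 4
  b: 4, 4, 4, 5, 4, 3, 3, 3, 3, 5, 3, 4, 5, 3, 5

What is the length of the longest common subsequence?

Pick 3 (a #1, b #6), then 3 (a #2, b #7), then 3 (a #6, b #8), then 3 (a #7, b #9), then 5 (a #8, b #10), then 4 (a #10, b #12), then 5 (a #11, b #13), then 5 (a #14, b #15); all 8 values appear in both, in order, and the DP table's final entry dp[15][15] is also 8, so no common subsequence is longer.

8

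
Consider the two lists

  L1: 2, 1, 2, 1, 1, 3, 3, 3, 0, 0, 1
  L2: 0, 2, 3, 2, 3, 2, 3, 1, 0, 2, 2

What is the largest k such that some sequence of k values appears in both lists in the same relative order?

5

Taking 2 [1,2] → 2 [3,4] → 3 [6,5] → 3 [7,7] → 0 [9,9] gives a common subsequence of length 5. The LCS DP gives dp[11][11] = 5, so this is optimal.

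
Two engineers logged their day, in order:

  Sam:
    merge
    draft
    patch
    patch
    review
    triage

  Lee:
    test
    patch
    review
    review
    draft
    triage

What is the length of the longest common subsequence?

Match patch (Sam #3, Lee #2), then review (Sam #5, Lee #4), then triage (Sam #6, Lee #6) — 3 tasks in the same relative order in both. Since dp[6][6] = 3, nothing longer is possible.

3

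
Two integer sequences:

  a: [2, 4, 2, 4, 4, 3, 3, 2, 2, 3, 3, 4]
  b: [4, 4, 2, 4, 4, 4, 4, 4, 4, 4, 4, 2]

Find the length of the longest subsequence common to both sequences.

One common subsequence of length 5: 2 (a #1, b #3), then 4 (a #2, b #9), then 4 (a #4, b #10), then 4 (a #5, b #11), then 2 (a #9, b #12), and the DP table's final entry dp[12][12] is also 5, so no common subsequence is longer.

5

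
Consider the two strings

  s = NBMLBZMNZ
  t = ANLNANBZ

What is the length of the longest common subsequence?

4

Let dp[i][j] be the LCS length of the first i characters of s and the first j characters of t. dp[i][j] = dp[i-1][j-1]+1 when the i-th and j-th characters match, else max(dp[i-1][j], dp[i][j-1]).
    ·  A  N  L  N  A  N  B  Z
 ·  0  0  0  0  0  0  0  0  0
 N  0  0  1  1  1  1  1  1  1
 B  0  0  1  1  1  1  1  2  2
 M  0  0  1  1  1  1  1  2  2
 L  0  0  1  2  2  2  2  2  2
 B  0  0  1  2  2  2  2  3  3
 Z  0  0  1  2  2  2  2  3  4
 M  0  0  1  2  2  2  2  3  4
 N  0  0  1  2  3  3  3  3  4
 Z  0  0  1  2  3  3  3  3  4
dp[9][8] = 4. One LCS (by backtracking along matches): NLBZ.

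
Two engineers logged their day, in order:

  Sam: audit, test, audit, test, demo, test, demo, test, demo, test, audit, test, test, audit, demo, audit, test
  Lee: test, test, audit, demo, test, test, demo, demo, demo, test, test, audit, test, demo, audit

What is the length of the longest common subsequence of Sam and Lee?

One common subsequence of length 11: audit at Sam[1]=Lee[3], then test at Sam[2]=Lee[5], then test at Sam[4]=Lee[6], then demo at Sam[5]=Lee[8], then demo at Sam[7]=Lee[9], then test at Sam[8]=Lee[10], then test at Sam[10]=Lee[11], then audit at Sam[11]=Lee[12], then test at Sam[13]=Lee[13], then demo at Sam[15]=Lee[14], then audit at Sam[16]=Lee[15]. Since dp[17][15] = 11, nothing longer is possible.

11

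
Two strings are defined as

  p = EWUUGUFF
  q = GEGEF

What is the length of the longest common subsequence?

3

Let dp[i][j] be the LCS length of the first i characters of p and the first j characters of q. dp[i][j] = dp[i-1][j-1]+1 when the i-th and j-th characters match, else max(dp[i-1][j], dp[i][j-1]).
    ·  G  E  G  E  F
 ·  0  0  0  0  0  0
 E  0  0  1  1  1  1
 W  0  0  1  1  1  1
 U  0  0  1  1  1  1
 U  0  0  1  1  1  1
 G  0  1  1  2  2  2
 U  0  1  1  2  2  2
 F  0  1  1  2  2  3
 F  0  1  1  2  2  3
dp[8][5] = 3. One LCS (by backtracking along matches): EGF.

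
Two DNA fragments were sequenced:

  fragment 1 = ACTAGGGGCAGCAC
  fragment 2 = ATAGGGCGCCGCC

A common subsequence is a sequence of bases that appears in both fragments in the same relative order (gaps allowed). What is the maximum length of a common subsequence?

One common subsequence of length 11: A (fragment 1 #1, fragment 2 #1) → T (fragment 1 #3, fragment 2 #2) → A (fragment 1 #4, fragment 2 #3) → G (fragment 1 #5, fragment 2 #4) → G (fragment 1 #6, fragment 2 #5) → G (fragment 1 #7, fragment 2 #6) → G (fragment 1 #8, fragment 2 #8) → C (fragment 1 #9, fragment 2 #10) → G (fragment 1 #11, fragment 2 #11) → C (fragment 1 #12, fragment 2 #12) → C (fragment 1 #14, fragment 2 #13). The LCS DP gives dp[14][13] = 11, so this is optimal.

11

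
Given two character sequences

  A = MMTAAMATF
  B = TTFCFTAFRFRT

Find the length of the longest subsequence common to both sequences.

3

Taking T [3,6] → A [4,7] → T [8,12] gives a common subsequence of length 3. The LCS DP gives dp[9][12] = 3, so this is optimal.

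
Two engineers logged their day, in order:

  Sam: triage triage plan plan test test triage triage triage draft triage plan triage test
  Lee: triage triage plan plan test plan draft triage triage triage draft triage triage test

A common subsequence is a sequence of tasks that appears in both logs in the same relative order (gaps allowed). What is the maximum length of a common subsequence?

12

Match triage (Sam #1, Lee #1), then triage (Sam #2, Lee #2), then plan (Sam #3, Lee #3), then plan (Sam #4, Lee #4), then test (Sam #5, Lee #5), then triage (Sam #7, Lee #8), then triage (Sam #8, Lee #9), then triage (Sam #9, Lee #10), then draft (Sam #10, Lee #11), then triage (Sam #11, Lee #12), then triage (Sam #13, Lee #13), then test (Sam #14, Lee #14) — 12 tasks in the same relative order in both, and the DP table's final entry dp[14][14] is also 12, so no common subsequence is longer.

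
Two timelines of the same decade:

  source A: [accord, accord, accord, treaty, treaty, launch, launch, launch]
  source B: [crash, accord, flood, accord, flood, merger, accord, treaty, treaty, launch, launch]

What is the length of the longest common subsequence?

Match accord [1,2], accord [2,4], accord [3,7], treaty [4,8], treaty [5,9], launch [7,10], launch [8,11] — 7 events in the same relative order in both, and the DP table's final entry dp[8][11] is also 7, so no common subsequence is longer.

7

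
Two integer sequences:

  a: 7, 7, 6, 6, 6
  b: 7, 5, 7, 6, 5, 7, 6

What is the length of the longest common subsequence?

Let dp[i][j] be the LCS length of the first i values of a and the first j values of b. dp[i][j] = dp[i-1][j-1]+1 when the i-th and j-th values match, else max(dp[i-1][j], dp[i][j-1]).
    ·  7  5  7  6  5  7  6
 ·  0  0  0  0  0  0  0  0
 7  0  1  1  1  1  1  1  1
 7  0  1  1  2  2  2  2  2
 6  0  1  1  2  3  3  3  3
 6  0  1  1  2  3  3  3  4
 6  0  1  1  2  3  3  3  4
dp[5][7] = 4. One LCS (by backtracking along matches): 7, 7, 6, 6.

4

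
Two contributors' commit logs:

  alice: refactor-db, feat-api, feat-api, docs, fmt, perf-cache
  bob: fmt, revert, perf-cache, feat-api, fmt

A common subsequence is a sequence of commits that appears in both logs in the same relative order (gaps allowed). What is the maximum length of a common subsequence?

2

Pick feat-api [3,4]; then fmt [5,5]; all 2 commits appear in both, in order, and the DP table's final entry dp[6][5] is also 2, so no common subsequence is longer.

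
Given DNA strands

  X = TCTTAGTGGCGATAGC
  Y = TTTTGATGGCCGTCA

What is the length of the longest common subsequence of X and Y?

Pick T [1,2]; then T [3,3]; then T [4,4]; then A [5,6]; then T [7,7]; then G [8,8]; then G [9,9]; then C [10,11]; then G [11,12]; then T [13,13]; then A [14,15]; all 11 bases appear in both, in order. dp[16][15] = 11 confirms this is the maximum.

11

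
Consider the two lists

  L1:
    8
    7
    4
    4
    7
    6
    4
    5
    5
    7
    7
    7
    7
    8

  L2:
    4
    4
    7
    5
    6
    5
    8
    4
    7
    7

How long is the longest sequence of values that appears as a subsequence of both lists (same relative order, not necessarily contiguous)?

7

Let dp[i][j] be the LCS length of the first i values of L1 and the first j values of L2. dp[i][j] = dp[i-1][j-1]+1 when the i-th and j-th values match, else max(dp[i-1][j], dp[i][j-1]).
    ·  4  4  7  5  6  5  8  4  7  7
 ·  0  0  0  0  0  0  0  0  0  0  0
 8  0  0  0  0  0  0  0  1  1  1  1
 7  0  0  0  1  1  1  1  1  1  2  2
 4  0  1  1  1  1  1  1  1  2  2  2
 4  0  1  2  2  2  2  2  2  2  2  2
 7  0  1  2  3  3  3  3  3  3  3  3
 6  0  1  2  3  3  4  4  4  4  4  4
 4  0  1  2  3  3  4  4  4  5  5  5
 5  0  1  2  3  4  4  5  5  5  5  5
 5  0  1  2  3  4  4  5  5  5  5  5
 7  0  1  2  3  4  4  5  5  5  6  6
 7  0  1  2  3  4  4  5  5  5  6  7
 7  0  1  2  3  4  4  5  5  5  6  7
 7  0  1  2  3  4  4  5  5  5  6  7
 8  0  1  2  3  4  4  5  6  6  6  7
dp[14][10] = 7. One LCS (by backtracking along matches): 4, 4, 7, 6, 4, 7, 7.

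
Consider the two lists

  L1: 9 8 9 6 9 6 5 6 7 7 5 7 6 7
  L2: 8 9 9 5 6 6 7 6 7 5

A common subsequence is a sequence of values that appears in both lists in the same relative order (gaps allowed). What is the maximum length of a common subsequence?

8

Let dp[i][j] be the LCS length of the first i values of L1 and the first j values of L2. dp[i][j] = dp[i-1][j-1]+1 when the i-th and j-th values match, else max(dp[i-1][j], dp[i][j-1]).
    ·  8  9  9  5  6  6  7  6  7  5
 ·  0  0  0  0  0  0  0  0  0  0  0
 9  0  0  1  1  1  1  1  1  1  1  1
 8  0  1  1  1  1  1  1  1  1  1  1
 9  0  1  2  2  2  2  2  2  2  2  2
 6  0  1  2  2  2  3  3  3  3  3  3
 9  0  1  2  3  3  3  3  3  3  3  3
 6  0  1  2  3  3  4  4  4  4  4  4
 5  0  1  2  3  4  4  4  4  4  4  5
 6  0  1  2  3  4  5  5  5  5  5  5
 7  0  1  2  3  4  5  5  6  6  6  6
 7  0  1  2  3  4  5  5  6  6  7  7
 5  0  1  2  3  4  5  5  6  6  7  8
 7  0  1  2  3  4  5  5  6  6  7  8
 6  0  1  2  3  4  5  6  6  7  7  8
 7  0  1  2  3  4  5  6  7  7  8  8
dp[14][10] = 8. One LCS (by backtracking along matches): 8, 9, 9, 6, 6, 7, 7, 5.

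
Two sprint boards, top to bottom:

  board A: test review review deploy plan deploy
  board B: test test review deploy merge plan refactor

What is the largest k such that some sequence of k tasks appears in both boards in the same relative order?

4

Match test at board A[1]=board B[2], review at board A[3]=board B[3], deploy at board A[4]=board B[4], plan at board A[5]=board B[6] — 4 tasks in the same relative order in both. The LCS DP gives dp[6][7] = 4, so this is optimal.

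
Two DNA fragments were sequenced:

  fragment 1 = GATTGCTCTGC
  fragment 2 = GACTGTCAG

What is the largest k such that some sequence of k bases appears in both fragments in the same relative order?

7

Let dp[i][j] be the LCS length of the first i bases of fragment 1 and the first j bases of fragment 2. dp[i][j] = dp[i-1][j-1]+1 when the i-th and j-th bases match, else max(dp[i-1][j], dp[i][j-1]).
    ·  G  A  C  T  G  T  C  A  G
 ·  0  0  0  0  0  0  0  0  0  0
 G  0  1  1  1  1  1  1  1  1  1
 A  0  1  2  2  2  2  2  2  2  2
 T  0  1  2  2  3  3  3  3  3  3
 T  0  1  2  2  3  3  4  4  4  4
 G  0  1  2  2  3  4  4  4  4  5
 C  0  1  2  3  3  4  4  5  5  5
 T  0  1  2  3  4  4  5  5  5  5
 C  0  1  2  3  4  4  5  6  6  6
 T  0  1  2  3  4  4  5  6  6  6
 G  0  1  2  3  4  5  5  6  6  7
 C  0  1  2  3  4  5  5  6  6  7
dp[11][9] = 7. One LCS (by backtracking along matches): GATGTCG.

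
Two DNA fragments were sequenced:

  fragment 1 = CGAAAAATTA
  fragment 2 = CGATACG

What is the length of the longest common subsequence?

5

One common subsequence of length 5: C (fragment 1 #1, fragment 2 #1), then G (fragment 1 #2, fragment 2 #2), then A (fragment 1 #7, fragment 2 #3), then T (fragment 1 #9, fragment 2 #4), then A (fragment 1 #10, fragment 2 #5), and the DP table's final entry dp[10][7] is also 5, so no common subsequence is longer.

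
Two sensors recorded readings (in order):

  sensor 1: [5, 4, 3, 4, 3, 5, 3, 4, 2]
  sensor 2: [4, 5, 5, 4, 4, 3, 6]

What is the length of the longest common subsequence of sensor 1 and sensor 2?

4

Taking 5 [1,3] → 4 [2,4] → 4 [4,5] → 3 [5,6] gives a common subsequence of length 4. dp[9][7] = 4 confirms this is the maximum.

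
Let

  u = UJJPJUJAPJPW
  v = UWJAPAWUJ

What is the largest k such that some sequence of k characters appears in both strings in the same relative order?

5

Pick U at u[1]=v[1], J at u[2]=v[3], P at u[4]=v[5], U at u[6]=v[8], J at u[10]=v[9]; all 5 characters appear in both, in order. dp[12][9] = 5 confirms this is the maximum.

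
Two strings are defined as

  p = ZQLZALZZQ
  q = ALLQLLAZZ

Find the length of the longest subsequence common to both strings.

Taking Q (p #2, q #4); then L (p #3, q #6); then A (p #5, q #7); then Z (p #7, q #8); then Z (p #8, q #9) gives a common subsequence of length 5, and the DP table's final entry dp[9][9] is also 5, so no common subsequence is longer.

5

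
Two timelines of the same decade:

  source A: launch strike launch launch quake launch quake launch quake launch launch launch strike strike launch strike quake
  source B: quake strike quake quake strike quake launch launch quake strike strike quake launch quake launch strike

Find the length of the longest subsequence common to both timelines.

Pick strike (source A #2, source B #2), quake (source A #5, source B #3), quake (source A #7, source B #4), quake (source A #9, source B #6), launch (source A #10, source B #7), launch (source A #11, source B #8), strike (source A #13, source B #10), strike (source A #14, source B #11), launch (source A #15, source B #15), strike (source A #16, source B #16); all 10 events appear in both, in order. The LCS DP gives dp[17][16] = 10, so this is optimal.

10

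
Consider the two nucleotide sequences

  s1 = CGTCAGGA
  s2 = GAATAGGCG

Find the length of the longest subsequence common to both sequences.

5

Let dp[i][j] be the LCS length of the first i bases of s1 and the first j bases of s2. dp[i][j] = dp[i-1][j-1]+1 when the i-th and j-th bases match, else max(dp[i-1][j], dp[i][j-1]).
    ·  G  A  A  T  A  G  G  C  G
 ·  0  0  0  0  0  0  0  0  0  0
 C  0  0  0  0  0  0  0  0  1  1
 G  0  1  1  1  1  1  1  1  1  2
 T  0  1  1  1  2  2  2  2  2  2
 C  0  1  1  1  2  2  2  2  3  3
 A  0  1  2  2  2  3  3  3  3  3
 G  0  1  2  2  2  3  4  4  4  4
 G  0  1  2  2  2  3  4  5  5  5
 A  0  1  2  3  3  3  4  5  5  5
dp[8][9] = 5. One LCS (by backtracking along matches): GTAGG.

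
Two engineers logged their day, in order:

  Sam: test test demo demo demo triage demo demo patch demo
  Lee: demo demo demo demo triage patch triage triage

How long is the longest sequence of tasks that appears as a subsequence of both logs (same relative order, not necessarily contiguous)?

5

Match demo [3,2] → demo [4,3] → demo [5,4] → triage [6,5] → patch [9,6] — 5 tasks in the same relative order in both. dp[10][8] = 5 confirms this is the maximum.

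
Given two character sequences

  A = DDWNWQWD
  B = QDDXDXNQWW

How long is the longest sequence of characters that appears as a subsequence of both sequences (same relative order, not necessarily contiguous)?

5

Pick D (A #1, B #3); then D (A #2, B #5); then N (A #4, B #7); then W (A #5, B #9); then W (A #7, B #10); all 5 characters appear in both, in order, and the DP table's final entry dp[8][10] is also 5, so no common subsequence is longer.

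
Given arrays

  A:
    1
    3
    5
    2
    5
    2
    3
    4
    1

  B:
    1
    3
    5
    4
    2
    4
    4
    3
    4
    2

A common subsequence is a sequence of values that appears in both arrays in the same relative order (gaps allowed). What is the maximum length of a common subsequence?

Let dp[i][j] be the LCS length of the first i values of A and the first j values of B. dp[i][j] = dp[i-1][j-1]+1 when the i-th and j-th values match, else max(dp[i-1][j], dp[i][j-1]).
    ·  1  3  5  4  2  4  4  3  4  2
 ·  0  0  0  0  0  0  0  0  0  0  0
 1  0  1  1  1  1  1  1  1  1  1  1
 3  0  1  2  2  2  2  2  2  2  2  2
 5  0  1  2  3  3  3  3  3  3  3  3
 2  0  1  2  3  3  4  4  4  4  4  4
 5  0  1  2  3  3  4  4  4  4  4  4
 2  0  1  2  3  3  4  4  4  4  4  5
 3  0  1  2  3  3  4  4  4  5  5  5
 4  0  1  2  3  4  4  5  5  5  6  6
 1  0  1  2  3  4  4  5  5  5  6  6
dp[9][10] = 6. One LCS (by backtracking along matches): 1, 3, 5, 2, 3, 4.

6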